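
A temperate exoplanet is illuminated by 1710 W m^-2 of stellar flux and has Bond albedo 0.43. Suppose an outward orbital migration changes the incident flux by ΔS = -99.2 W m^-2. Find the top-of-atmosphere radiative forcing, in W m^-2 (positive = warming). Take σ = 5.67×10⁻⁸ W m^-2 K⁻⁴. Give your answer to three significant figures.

-14.1 W m^-2

Only a fraction (1−α) is absorbed and it's spread over 4πR², so ΔF = (1−α)ΔS/4 = -14.14 W m^-2.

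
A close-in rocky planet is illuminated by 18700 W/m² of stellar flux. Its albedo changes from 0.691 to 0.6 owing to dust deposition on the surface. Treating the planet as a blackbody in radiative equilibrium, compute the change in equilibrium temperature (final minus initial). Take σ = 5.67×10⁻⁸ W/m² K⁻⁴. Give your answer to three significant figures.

Before: T₁ = [18700·0.309/(4σ)]^(1/4) = 399.5 K.
After:  T₂ = [18700·0.4/(4σ)]^(1/4) = 426.2 K.
ΔT = T₂ − T₁ = 26.63 K.

26.6 kelvin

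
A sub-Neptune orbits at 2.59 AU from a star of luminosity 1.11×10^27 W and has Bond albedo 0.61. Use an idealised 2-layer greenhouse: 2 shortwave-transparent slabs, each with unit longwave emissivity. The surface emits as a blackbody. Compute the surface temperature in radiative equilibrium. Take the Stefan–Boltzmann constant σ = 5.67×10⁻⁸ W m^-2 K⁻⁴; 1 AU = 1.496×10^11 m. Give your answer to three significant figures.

d = 2.59 × 1.496×10^11 m = 3.875×10^11 m.
S = L/(4πd²) = 588.4 W m^-2.
Top-of-atmosphere balance: σT_e⁴ = S(1−α)/4 = 57.37 W m^-2 → T_e = 178.3 K.
For an N-layer opaque stack, T_s⁴ = (N+1)T_e⁴, hence T_s = (3)^(1/4)×178.3 K = 234.7 K.

235 K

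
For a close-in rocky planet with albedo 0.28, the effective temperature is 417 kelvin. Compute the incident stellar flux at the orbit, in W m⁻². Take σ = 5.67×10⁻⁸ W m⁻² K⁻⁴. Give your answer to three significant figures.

From S(1−α)/4 = σT⁴: S = 4σT⁴/(1−α).
σT⁴ = 5.67×10⁻⁸·(417)⁴ = 1714 W m⁻².
S = 4·1714/0.72 = 9525 W m⁻².

9520 W m⁻²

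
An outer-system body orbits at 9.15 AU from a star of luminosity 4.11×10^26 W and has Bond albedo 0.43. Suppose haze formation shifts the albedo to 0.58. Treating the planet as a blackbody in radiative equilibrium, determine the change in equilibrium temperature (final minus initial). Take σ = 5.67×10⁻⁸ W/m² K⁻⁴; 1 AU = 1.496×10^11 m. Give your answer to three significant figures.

d = 9.15 × 1.496×10^11 m = 1.369×10^12 m.
S = L/(4πd²) = 17.46 W/m².
Initial: T₁ = [S(1−0.43)/(4σ)]^(1/4) = 81.38 K.
Final:   T₂ = [S(1−0.58)/(4σ)]^(1/4) = 75.40 K.
ΔT = T₂ − T₁ = -5.982 K.

-5.98 K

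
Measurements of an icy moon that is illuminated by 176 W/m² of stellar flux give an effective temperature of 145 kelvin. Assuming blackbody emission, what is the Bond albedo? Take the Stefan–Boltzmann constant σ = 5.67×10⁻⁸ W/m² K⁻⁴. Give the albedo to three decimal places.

0.430

Energy balance: S(1−α)/4 = σT⁴, so 1−α = 4σT⁴/S.
4σT⁴ = 4·5.67×10⁻⁸·(145)⁴ = 100.3 W/m².
Hence α = 1 − 100.3/176.0 = 0.4304.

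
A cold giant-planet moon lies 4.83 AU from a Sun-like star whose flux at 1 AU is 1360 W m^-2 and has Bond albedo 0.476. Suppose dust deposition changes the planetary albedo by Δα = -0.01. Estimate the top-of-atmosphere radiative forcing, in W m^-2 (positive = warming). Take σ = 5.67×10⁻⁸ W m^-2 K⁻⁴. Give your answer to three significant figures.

0.146 W m^-2

Irradiance scales as 1/d², so S = 1360 W m^-2 × (1/4.83)² = 58.30 W m^-2.
The change in absorbed flux is Δ[S(1−α)/4] = −SΔα/4 = 0.1457 W m^-2.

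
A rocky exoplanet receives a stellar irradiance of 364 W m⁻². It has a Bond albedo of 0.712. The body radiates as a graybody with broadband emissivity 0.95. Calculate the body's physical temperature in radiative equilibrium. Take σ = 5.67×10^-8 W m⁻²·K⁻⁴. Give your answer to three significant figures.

Averaging over the sphere, the absorbed flux is S(1−α)/4 = 26.21 W m⁻².
Radiative balance εσT⁴ = 26.21 gives T = [26.21/(0.95·σ)]^(1/4) = 148.5 K.

149 K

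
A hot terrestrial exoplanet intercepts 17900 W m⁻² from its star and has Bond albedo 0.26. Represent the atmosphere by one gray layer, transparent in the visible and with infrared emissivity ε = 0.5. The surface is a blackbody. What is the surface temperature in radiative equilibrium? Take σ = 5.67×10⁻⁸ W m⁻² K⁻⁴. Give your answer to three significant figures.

At the top of the atmosphere, σT_e⁴ = S(1−α)/4 = 3312 W m⁻², giving T_e = 491.6 K.
Surface balance with a leaky layer gives σT_s⁴ = σT_e⁴·2/(2−ε), so T_s = T_e·[2/(2−0.5)]^(1/4) = 528.3 K.

528 kelvin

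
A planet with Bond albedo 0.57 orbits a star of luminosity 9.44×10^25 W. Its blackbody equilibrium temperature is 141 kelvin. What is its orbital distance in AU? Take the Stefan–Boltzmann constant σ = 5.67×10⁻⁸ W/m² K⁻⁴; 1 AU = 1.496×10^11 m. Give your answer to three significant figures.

The flux needed for this T is 4σT⁴/(1−0.57) = 208.5 W/m².
From L = 4πd²S, d = √(9.44×10^25/(4π·208.5)) = 1.898×10^11 m = 1.269 AU.

1.27 AU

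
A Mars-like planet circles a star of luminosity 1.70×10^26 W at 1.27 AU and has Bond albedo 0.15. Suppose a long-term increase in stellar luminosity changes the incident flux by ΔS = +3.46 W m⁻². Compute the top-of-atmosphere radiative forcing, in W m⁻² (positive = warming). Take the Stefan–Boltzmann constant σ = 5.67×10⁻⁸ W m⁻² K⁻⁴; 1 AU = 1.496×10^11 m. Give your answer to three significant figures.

Orbital distance: d = 1.27 AU = 1.900×10^11 m.
Spreading L over a sphere of radius d: S = 1.70×10^26/(4π·1.90×10^11²) = 374.8 W m⁻².
TOA radiative forcing: ΔF = (1−α)ΔS/4 = 0.85·(+3.46)/4 = 0.7352 W m⁻².

0.735 W m⁻²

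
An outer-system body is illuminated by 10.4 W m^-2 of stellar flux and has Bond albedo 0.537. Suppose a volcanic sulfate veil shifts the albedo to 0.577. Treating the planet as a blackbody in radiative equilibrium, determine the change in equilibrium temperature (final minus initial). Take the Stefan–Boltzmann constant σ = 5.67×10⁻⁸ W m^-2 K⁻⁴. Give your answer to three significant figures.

-1.52 kelvin

Initial: T₁ = [S(1−0.537)/(4σ)]^(1/4) = 67.88 K.
After:  T₂ = [10.40·0.423/(4σ)]^(1/4) = 66.36 K.
Change: 66.36 − 67.88 = -1.516 K.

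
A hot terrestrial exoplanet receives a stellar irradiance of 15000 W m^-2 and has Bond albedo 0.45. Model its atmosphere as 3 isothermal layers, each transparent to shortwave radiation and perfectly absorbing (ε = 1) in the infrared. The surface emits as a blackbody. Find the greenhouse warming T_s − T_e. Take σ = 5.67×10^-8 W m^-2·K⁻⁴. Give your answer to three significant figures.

Top-of-atmosphere balance: σT_e⁴ = S(1−α)/4 = 2062 W m^-2 → T_e = 436.7 K.
Surface: T_s = (4)^¼·T_e = 617.6 K.
So the greenhouse effect raises the surface by 617.6 − 436.7 = 180.9 K.

181 kelvin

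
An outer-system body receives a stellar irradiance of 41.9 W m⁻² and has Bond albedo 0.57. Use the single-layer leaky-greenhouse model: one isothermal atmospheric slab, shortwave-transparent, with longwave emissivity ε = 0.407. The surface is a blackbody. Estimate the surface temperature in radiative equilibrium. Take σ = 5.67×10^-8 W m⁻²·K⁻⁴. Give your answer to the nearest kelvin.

100 kelvin

At the top of the atmosphere, σT_e⁴ = S(1−α)/4 = 4.504 W m⁻², giving T_e = 94.41 K.
For a single slab of emissivity ε, T_s⁴ = 2T_e⁴/(2−ε); thus T_s = 94.41·(1.255)^(1/4) = 99.93 K.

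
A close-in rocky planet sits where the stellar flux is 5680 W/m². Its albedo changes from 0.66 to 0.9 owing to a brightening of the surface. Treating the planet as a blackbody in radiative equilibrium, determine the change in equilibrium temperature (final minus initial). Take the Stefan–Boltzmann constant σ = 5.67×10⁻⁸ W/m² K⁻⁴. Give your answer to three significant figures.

Before: T₁ = [5680·0.34/(4σ)]^(1/4) = 303.8 K.
With α = 0.9, T₂ = 223.7 K.
Change: 223.7 − 303.8 = -80.07 K.

-80.1 K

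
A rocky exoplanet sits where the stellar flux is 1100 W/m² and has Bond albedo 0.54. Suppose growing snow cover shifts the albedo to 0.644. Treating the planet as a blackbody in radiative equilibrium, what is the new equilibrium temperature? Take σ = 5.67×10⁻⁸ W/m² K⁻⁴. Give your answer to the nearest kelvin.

204 K

With the new albedo, S(1−α₂)/4 = 97.90 W/m², so T₂ = 203.8 K.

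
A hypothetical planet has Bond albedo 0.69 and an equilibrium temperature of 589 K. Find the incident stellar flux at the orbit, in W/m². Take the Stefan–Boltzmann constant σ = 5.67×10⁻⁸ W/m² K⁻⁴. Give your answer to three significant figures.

88100 W/m²

Invert the energy balance for S: S = 4σT⁴/(1−α).
σT⁴ = 5.67×10⁻⁸·(589)⁴ = 6824 W/m².
So S = 4×6824/(1−0.69) = 88050 W/m².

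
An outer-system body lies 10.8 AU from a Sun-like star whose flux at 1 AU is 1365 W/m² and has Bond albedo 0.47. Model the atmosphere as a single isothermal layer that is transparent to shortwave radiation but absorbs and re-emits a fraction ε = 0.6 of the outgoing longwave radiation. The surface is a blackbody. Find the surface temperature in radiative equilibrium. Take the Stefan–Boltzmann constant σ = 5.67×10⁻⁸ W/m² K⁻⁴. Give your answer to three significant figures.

79.1 K

Irradiance scales as 1/d², so S = 1365 W/m² × (1/10.8)² = 11.70 W/m².
At the top of the atmosphere, σT_e⁴ = S(1−α)/4 = 1.551 W/m², giving T_e = 72.32 K.
The surface balance (absorbed SW + ε·downward IR = σT_s⁴) with T_a⁴ = T_s⁴/2 reduces to T_s = T_e·[2/(2−ε)]^¼ = 79.06 K.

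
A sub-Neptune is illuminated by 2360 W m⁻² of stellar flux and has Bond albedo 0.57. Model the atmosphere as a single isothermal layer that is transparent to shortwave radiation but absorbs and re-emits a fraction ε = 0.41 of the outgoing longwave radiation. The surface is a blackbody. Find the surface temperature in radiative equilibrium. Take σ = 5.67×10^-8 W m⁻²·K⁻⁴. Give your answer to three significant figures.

274 kelvin

At the top of the atmosphere, σT_e⁴ = S(1−α)/4 = 253.7 W m⁻², giving T_e = 258.6 K.
The surface balance (absorbed SW + ε·downward IR = σT_s⁴) with T_a⁴ = T_s⁴/2 reduces to T_s = T_e·[2/(2−ε)]^¼ = 273.9 K.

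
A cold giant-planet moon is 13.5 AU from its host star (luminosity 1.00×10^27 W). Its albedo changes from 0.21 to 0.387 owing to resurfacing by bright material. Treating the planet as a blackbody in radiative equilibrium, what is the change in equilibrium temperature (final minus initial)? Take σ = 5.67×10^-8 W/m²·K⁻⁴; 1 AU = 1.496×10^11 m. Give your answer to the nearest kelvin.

-6 kelvin

Orbital distance: d = 13.5 AU = 2.020×10^12 m.
Flux at the orbit: S = L/(4πd²) = 1.00×10^27/(4π·(2.02×10^12)²) = 19.51 W/m².
Before: T₁ = [19.51·0.79/(4σ)]^(1/4) = 90.79 K.
After:  T₂ = [19.51·0.613/(4σ)]^(1/4) = 85.22 K.
ΔT = T₂ − T₁ = -5.579 K.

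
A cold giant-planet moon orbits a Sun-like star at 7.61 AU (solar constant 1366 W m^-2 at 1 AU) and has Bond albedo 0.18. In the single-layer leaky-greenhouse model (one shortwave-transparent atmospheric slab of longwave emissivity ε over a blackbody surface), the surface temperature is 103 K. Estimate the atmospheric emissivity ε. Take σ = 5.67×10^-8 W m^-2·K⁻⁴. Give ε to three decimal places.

By the inverse-square law, S = 1366/7.61² = 23.59 W m^-2.
Effective temperature: T_e = [S(1−α)/(4σ)]^(1/4) = 96.10 K.
T_s⁴ = T_e⁴·2/(2−ε) → ε = 2 − 2(T_e/T_s)⁴ = 2 − 2·(96.10/103)⁴ = 0.4846.

0.485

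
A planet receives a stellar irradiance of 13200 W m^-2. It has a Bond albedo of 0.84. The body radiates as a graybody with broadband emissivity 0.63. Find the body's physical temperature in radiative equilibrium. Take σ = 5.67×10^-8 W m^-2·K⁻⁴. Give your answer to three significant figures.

349 K

Averaging over the sphere, the absorbed flux is S(1−α)/4 = 528.0 W m^-2.
Radiative balance εσT⁴ = 528.0 gives T = [528.0/(0.63·σ)]^(1/4) = 348.7 K.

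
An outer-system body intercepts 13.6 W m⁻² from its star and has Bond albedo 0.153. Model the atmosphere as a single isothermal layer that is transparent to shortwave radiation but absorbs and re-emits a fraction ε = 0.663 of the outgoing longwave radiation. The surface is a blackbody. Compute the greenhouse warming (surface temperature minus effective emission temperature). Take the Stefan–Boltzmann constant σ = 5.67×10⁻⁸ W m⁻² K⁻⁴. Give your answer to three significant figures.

8.94 K

At the top of the atmosphere, σT_e⁴ = S(1−α)/4 = 2.880 W m⁻², giving T_e = 84.42 K.
Surface balance with a leaky layer gives σT_s⁴ = σT_e⁴·2/(2−ε), so T_s = T_e·[2/(2−0.663)]^(1/4) = 93.36 K.
The atmosphere warms the surface by 8.942 K.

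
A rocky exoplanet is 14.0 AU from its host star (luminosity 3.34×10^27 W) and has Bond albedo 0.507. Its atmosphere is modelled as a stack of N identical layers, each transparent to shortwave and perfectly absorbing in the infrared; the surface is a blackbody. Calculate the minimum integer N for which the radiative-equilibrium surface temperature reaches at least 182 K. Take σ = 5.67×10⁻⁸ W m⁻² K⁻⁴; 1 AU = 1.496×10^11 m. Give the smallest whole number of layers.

8

d = 14.0 × 1.496×10^11 m = 2.094×10^12 m.
S = L/(4πd²) = 60.59 W m⁻².
Top-of-atmosphere balance: σT_e⁴ = S(1−α)/4 = 7.468 W m⁻² → T_e = 107.1 K.
Since T_s⁴ = (N+1)T_e⁴, we need N ≥ (T_s/T_e)⁴ − 1 = 7.330.
Rounding up, N = 8.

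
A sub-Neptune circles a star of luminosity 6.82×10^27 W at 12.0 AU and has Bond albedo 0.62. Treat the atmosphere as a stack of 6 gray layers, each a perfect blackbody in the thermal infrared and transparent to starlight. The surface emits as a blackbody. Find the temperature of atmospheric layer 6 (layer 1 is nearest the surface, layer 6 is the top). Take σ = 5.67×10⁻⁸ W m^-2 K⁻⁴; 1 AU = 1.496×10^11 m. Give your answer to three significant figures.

130 K

Orbital distance: d = 12.0 AU = 1.795×10^12 m.
Spreading L over a sphere of radius d: S = 6.82×10^27/(4π·1.80×10^12²) = 168.4 W m^-2.
Top-of-atmosphere balance: σT_e⁴ = S(1−α)/4 = 16.00 W m^-2 → T_e = 129.6 K.
Each opaque layer satisfies 2T_j⁴ = T_{j−1}⁴ + T_{j+1}⁴, giving T_k⁴ = (N+1−k)T_e⁴.
T_6 = (1)^(1/4)·129.6 = 129.6 K.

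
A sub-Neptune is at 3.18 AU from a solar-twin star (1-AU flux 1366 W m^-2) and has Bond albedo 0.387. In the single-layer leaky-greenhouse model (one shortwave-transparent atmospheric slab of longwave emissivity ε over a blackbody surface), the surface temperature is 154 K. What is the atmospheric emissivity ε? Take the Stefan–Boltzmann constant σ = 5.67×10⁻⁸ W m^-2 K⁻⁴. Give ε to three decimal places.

By the inverse-square law, S = 1366/3.18² = 135.1 W m^-2.
First, T_e = [135.1·(1−0.387)/(4σ)]^(1/4) = 138.2 K.
Since (2−ε)/2 = (T_e/T_s)⁴ = 0.6491, ε = 0.7017.

0.702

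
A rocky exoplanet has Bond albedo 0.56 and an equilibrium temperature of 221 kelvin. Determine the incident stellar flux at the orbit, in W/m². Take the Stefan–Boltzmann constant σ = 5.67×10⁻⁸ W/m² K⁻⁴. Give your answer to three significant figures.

Invert the energy balance for S: S = 4σT⁴/(1−α).
The emitted flux is σT⁴ = 135.3 W/m².
So S = 4×135.3/(1−0.56) = 1230 W/m².

1230 W/m²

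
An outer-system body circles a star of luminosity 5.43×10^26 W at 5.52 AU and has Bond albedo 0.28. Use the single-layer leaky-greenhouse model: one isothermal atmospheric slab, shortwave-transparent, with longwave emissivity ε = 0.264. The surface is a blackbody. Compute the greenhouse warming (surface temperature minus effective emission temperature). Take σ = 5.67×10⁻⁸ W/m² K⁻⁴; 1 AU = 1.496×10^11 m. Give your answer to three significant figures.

4.29 kelvin

Orbital distance: d = 5.52 AU = 8.258×10^11 m.
S = L/(4πd²) = 63.36 W/m².
At the top of the atmosphere, σT_e⁴ = S(1−α)/4 = 11.41 W/m², giving T_e = 119.1 K.
Surface balance with a leaky layer gives σT_s⁴ = σT_e⁴·2/(2−ε), so T_s = T_e·[2/(2−0.264)]^(1/4) = 123.4 K.
The atmosphere warms the surface by 4.290 K.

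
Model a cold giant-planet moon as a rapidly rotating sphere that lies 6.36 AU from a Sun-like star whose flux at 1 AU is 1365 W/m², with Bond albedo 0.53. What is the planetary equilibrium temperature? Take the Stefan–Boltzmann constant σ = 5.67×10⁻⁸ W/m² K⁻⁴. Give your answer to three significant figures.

Flux at the orbit: S = 1365/(6.36)² = 33.75 W/m².
Absorbed flux (global mean): S(1−α)/4 = 33.75·0.47/4 = 3.965 W/m².
Set σT⁴ = 3.965 → T = (3.965/σ)^(1/4) = 91.45 K.

91.4 kelvin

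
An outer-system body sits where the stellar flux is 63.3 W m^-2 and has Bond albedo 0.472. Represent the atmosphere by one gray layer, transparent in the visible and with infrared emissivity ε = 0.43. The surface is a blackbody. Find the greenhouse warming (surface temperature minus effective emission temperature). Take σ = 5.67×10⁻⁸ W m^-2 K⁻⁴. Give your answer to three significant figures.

At the top of the atmosphere, σT_e⁴ = S(1−α)/4 = 8.356 W m^-2, giving T_e = 110.2 K.
The surface balance (absorbed SW + ε·downward IR = σT_s⁴) with T_a⁴ = T_s⁴/2 reduces to T_s = T_e·[2/(2−ε)]^¼ = 117.1 K.
Greenhouse warming: T_s − T_e = 6.874 K.

6.87 K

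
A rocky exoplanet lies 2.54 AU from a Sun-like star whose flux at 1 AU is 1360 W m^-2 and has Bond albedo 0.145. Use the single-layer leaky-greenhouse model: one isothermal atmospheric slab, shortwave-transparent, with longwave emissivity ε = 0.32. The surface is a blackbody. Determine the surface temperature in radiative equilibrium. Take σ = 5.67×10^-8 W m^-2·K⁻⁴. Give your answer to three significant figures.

175 kelvin

Irradiance scales as 1/d², so S = 1360 W m^-2 × (1/2.54)² = 210.8 W m^-2.
The planet radiates to space at T_e = [S(1−α)/(4σ)]^(1/4) = 167.9 K.
The surface balance (absorbed SW + ε·downward IR = σT_s⁴) with T_a⁴ = T_s⁴/2 reduces to T_s = T_e·[2/(2−ε)]^¼ = 175.4 K.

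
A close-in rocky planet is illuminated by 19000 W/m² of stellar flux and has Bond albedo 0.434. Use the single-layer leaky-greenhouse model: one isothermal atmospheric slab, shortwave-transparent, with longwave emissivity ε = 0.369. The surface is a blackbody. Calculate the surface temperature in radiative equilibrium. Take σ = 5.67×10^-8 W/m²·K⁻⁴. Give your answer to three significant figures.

At the top of the atmosphere, σT_e⁴ = S(1−α)/4 = 2689 W/m², giving T_e = 466.6 K.
Surface balance with a leaky layer gives σT_s⁴ = σT_e⁴·2/(2−ε), so T_s = T_e·[2/(2−0.369)]^(1/4) = 491.1 K.

491 K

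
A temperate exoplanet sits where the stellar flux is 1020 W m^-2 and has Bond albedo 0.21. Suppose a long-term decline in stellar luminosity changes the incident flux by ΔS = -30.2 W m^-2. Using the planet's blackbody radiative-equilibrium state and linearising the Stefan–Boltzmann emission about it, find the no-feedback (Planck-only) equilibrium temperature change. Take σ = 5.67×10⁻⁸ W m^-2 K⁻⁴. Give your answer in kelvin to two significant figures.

The baseline emission temperature is T_e = 244.1 K.
TOA radiative forcing: ΔF = (1−α)ΔS/4 = 0.79·(-30.2)/4 = -5.965 W m^-2.
The Planck feedback parameter is 4σT_e³ = 3.301 W m^-2/K.
ΔT₀ = ΔF/λ_P = -5.965/3.301 = -1.81 K.

-1.8 K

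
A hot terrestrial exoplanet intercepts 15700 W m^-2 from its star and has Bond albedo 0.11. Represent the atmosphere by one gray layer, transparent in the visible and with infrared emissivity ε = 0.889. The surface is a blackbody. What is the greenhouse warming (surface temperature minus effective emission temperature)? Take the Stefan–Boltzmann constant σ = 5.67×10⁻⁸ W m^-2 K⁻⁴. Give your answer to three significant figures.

The planet radiates to space at T_e = [S(1−α)/(4σ)]^(1/4) = 498.2 K.
Surface balance with a leaky layer gives σT_s⁴ = σT_e⁴·2/(2−ε), so T_s = T_e·[2/(2−0.889)]^(1/4) = 577.1 K.
T_s − T_e = 577.1 − 498.2 = 78.88 K.

78.9 K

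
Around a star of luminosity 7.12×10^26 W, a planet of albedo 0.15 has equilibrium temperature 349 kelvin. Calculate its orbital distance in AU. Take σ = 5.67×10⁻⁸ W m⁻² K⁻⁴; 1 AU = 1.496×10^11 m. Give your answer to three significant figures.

The flux needed for this T is 4σT⁴/(1−0.15) = 3958 W m⁻².
From L = 4πd²S, d = √(7.12×10^26/(4π·3958)) = 1.196×10^11 m = 0.7997 AU.

0.800 AU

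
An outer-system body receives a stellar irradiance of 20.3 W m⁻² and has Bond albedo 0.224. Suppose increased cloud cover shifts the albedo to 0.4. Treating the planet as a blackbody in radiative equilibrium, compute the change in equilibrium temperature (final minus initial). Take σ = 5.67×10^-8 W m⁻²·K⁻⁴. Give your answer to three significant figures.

Before: T₁ = [20.30·0.776/(4σ)]^(1/4) = 91.29 K.
After:  T₂ = [20.30·0.6/(4σ)]^(1/4) = 85.61 K.
ΔT = T₂ − T₁ = -5.686 K.

-5.69 K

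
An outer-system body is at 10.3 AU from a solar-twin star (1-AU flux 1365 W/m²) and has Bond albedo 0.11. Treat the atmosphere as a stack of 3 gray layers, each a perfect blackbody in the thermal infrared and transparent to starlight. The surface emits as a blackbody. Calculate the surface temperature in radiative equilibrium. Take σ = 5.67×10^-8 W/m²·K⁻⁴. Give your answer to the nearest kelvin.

119 K

By the inverse-square law, S = 1365/10.3² = 12.87 W/m².
OLR = S(1−α)/4 = 2.863 W/m²; the top layer radiates at T_e = 84.29 K.
Layer-by-layer balance gives σT_s⁴ = (N+1)σT_e⁴, so T_s = 4^¼·84.29 = 119.2 K.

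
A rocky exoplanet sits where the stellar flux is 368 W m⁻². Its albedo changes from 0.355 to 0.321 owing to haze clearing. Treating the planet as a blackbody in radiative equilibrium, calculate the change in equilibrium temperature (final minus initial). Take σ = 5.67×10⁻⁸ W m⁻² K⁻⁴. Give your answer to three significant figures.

2.32 K

Before: T₁ = [368.0·0.645/(4σ)]^(1/4) = 179.9 K.
With α = 0.321, T₂ = 182.2 K.
Change: 182.2 − 179.9 = 2.325 K.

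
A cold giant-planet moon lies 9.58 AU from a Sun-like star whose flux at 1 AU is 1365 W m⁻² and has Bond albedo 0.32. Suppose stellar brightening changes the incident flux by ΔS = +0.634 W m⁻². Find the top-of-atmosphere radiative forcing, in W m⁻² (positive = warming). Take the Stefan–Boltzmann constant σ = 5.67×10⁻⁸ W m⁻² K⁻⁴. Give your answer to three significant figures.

0.108 W m⁻²

By the inverse-square law, S = 1365/9.58² = 14.87 W m⁻².
ΔF = Δ[S(1−α)]/4 = (1−0.32)·+0.634/4 = 0.1078 W m⁻².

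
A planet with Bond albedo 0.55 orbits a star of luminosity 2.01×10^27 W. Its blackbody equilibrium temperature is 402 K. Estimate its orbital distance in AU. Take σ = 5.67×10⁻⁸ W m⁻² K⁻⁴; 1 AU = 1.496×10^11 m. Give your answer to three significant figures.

Required flux: S = 4σT⁴/(1−α) = 13160 W m⁻².
Then d = [L/(4πS)]^(1/2) = 1.102×10^11 m, i.e. 0.7369 AU.

0.737 AU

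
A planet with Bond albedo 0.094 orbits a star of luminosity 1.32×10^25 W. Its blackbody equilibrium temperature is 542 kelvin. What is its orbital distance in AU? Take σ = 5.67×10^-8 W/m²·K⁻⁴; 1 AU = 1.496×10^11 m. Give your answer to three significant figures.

0.0466 AU

The flux needed for this T is 4σT⁴/(1−0.094) = 21600 W/m².
From L = 4πd²S, d = √(1.32×10^25/(4π·21600)) = 6.973×10^9 m = 0.04661 AU.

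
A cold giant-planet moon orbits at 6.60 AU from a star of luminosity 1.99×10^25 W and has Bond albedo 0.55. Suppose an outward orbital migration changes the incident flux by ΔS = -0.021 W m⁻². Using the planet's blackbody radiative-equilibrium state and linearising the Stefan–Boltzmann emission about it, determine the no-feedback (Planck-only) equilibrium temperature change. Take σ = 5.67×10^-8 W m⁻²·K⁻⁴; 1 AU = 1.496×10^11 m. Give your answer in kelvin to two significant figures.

d = 6.60 × 1.496×10^11 m = 9.874×10^11 m.
Flux at the orbit: S = L/(4πd²) = 1.99×10^25/(4π·(9.87×10^11)²) = 1.624 W m⁻².
Unperturbed T_e = [1.624·(1−0.55)/(4σ)]^¼ = 42.37 K.
TOA radiative forcing: ΔF = (1−α)ΔS/4 = 0.45·(-0.021)/4 = -0.002363 W m⁻².
The Planck feedback parameter is 4σT_e³ = 0.01725 W m⁻²/K.
ΔT₀ = ΔF/λ_P = -0.002363/0.01725 = -0.137 K.

-0.14 K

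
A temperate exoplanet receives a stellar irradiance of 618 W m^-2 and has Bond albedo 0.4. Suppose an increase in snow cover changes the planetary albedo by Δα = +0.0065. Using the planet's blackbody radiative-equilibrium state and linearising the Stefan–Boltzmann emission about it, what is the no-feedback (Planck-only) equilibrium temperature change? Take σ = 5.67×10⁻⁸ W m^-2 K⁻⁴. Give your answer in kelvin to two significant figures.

Reference equilibrium: T_e = [S(1−α)/(4σ)]^(1/4) = 201.1 K.
The change in absorbed flux is Δ[S(1−α)/4] = −SΔα/4 = -1.004 W m^-2.
The Planck feedback parameter is 4σT_e³ = 1.844 W m^-2/K.
So ΔT₀ = -1.004/1.844 = -0.545 K.

-0.54 K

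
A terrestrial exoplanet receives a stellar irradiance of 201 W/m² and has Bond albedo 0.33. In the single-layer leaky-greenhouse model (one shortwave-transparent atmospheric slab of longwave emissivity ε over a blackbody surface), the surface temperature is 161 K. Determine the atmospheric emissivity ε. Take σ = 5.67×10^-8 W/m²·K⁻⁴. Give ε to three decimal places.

0.233

First, T_e = [201.0·(1−0.33)/(4σ)]^(1/4) = 156.1 K.
Inverting T_s⁴ = 2T_e⁴/(2−ε): (T_e/T_s)⁴ = 0.8837, so ε = 2(1 − 0.8837) = 0.2325.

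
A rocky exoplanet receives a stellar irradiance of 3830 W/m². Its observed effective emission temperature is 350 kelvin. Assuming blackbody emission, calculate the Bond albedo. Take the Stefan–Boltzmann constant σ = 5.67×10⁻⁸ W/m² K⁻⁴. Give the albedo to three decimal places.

Energy balance: S(1−α)/4 = σT⁴, so 1−α = 4σT⁴/S.
4σT⁴ = 4·5.67×10⁻⁸·(350)⁴ = 3403 W/m².
Hence α = 1 − 3403/3830 = 0.1114.

0.111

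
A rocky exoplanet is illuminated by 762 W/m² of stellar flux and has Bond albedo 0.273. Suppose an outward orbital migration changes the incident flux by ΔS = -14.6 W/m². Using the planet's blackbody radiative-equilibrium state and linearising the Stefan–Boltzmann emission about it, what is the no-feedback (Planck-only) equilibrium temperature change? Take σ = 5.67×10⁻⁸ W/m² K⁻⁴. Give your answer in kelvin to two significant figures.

-1.1 kelvin

Unperturbed T_e = [762.0·(1−0.273)/(4σ)]^¼ = 222.3 K.
TOA radiative forcing: ΔF = (1−α)ΔS/4 = 0.727·(-14.6)/4 = -2.654 W/m².
Linearising σT⁴ gives d(σT⁴)/dT = 4σT_e³ = 2.492 W/m² per K.
ΔT₀ = ΔF/λ_P = -2.654/2.492 = -1.06 K.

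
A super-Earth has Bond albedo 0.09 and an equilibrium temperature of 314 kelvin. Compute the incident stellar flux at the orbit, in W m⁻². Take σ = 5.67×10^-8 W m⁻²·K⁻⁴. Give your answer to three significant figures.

2420 W m⁻²

Invert the energy balance for S: S = 4σT⁴/(1−α).
The emitted flux is σT⁴ = 551.2 W m⁻².
So S = 4×551.2/(1−0.09) = 2423 W m⁻².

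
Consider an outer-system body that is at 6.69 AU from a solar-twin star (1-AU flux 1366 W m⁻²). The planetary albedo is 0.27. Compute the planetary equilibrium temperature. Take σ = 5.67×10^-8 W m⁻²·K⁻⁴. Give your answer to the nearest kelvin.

Irradiance scales as 1/d², so S = 1366 W m⁻² × (1/6.69)² = 30.52 W m⁻².
The planet absorbs (1−α)S over its disc πR² and re-emits over 4πR², so the mean absorbed flux is (1−0.27)·30.52/4 = 5.570 W m⁻².
Set σT⁴ = 5.570 → T = (5.570/σ)^(1/4) = 99.56 K.

100 K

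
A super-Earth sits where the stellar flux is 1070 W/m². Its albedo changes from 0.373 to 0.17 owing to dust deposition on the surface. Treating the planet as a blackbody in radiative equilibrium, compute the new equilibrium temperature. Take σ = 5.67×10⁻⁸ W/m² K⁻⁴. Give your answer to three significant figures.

250 kelvin

T₂ = [S(1−α₂)/(4σ)]^(1/4) = [1070·0.83/(4σ)]^(1/4) = 250.2 K.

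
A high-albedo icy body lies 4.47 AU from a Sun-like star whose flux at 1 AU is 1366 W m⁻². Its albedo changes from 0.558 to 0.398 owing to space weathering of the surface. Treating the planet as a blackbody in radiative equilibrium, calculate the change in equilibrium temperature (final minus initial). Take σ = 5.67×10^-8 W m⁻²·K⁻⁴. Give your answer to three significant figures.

8.63 K

By the inverse-square law, S = 1366/4.47² = 68.37 W m⁻².
Initial: T₁ = [S(1−0.558)/(4σ)]^(1/4) = 107.4 K.
With α = 0.398, T₂ = 116.1 K.
ΔT = T₂ − T₁ = 8.627 K.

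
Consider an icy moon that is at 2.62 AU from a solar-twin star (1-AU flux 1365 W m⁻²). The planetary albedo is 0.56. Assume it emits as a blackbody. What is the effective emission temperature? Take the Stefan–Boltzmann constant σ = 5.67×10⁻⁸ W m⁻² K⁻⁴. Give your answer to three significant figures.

140 kelvin

Flux at the orbit: S = 1365/(2.62)² = 198.9 W m⁻².
Absorbed flux (global mean): S(1−α)/4 = 198.9·0.44/4 = 21.87 W m⁻².
In equilibrium σT⁴ equals this, so T = 140.1 K.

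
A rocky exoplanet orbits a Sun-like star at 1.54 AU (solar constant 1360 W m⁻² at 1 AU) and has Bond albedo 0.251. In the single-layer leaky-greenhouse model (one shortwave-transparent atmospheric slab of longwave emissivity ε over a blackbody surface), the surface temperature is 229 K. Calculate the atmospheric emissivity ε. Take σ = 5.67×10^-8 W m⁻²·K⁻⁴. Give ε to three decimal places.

By the inverse-square law, S = 1360/1.54² = 573.5 W m⁻².
First, T_e = [573.5·(1−0.251)/(4σ)]^(1/4) = 208.6 K.
Inverting T_s⁴ = 2T_e⁴/(2−ε): (T_e/T_s)⁴ = 0.6886, so ε = 2(1 − 0.6886) = 0.6227.

0.623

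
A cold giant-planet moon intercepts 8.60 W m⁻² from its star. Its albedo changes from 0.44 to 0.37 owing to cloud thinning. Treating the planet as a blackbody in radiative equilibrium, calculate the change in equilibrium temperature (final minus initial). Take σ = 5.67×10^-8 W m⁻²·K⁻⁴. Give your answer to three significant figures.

2.03 kelvin

With α = 0.44, T₁ = 67.88 K.
Final:   T₂ = [S(1−0.37)/(4σ)]^(1/4) = 69.91 K.
Change: 69.91 − 67.88 = 2.029 K.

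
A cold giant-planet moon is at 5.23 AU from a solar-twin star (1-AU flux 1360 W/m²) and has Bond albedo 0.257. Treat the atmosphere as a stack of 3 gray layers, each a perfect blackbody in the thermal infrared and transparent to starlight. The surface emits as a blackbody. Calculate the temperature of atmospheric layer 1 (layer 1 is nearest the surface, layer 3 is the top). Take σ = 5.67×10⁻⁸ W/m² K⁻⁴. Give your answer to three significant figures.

149 kelvin

Irradiance scales as 1/d², so S = 1360 W/m² × (1/5.23)² = 49.72 W/m².
Top-of-atmosphere balance: σT_e⁴ = S(1−α)/4 = 9.236 W/m² → T_e = 113.0 K.
In the N-layer model, layer k (counted from the surface) has T_k = (N+1−k)^(1/4)·T_e.
With k = 1: T_1 = (3+1−1)^¼·113.0 K = 148.7 K.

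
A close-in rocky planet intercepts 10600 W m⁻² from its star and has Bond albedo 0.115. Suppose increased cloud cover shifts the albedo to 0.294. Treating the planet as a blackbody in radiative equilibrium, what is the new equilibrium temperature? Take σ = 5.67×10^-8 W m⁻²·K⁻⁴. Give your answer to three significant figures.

426 kelvin

With the new albedo, S(1−α₂)/4 = 1871 W m⁻², so T₂ = 426.2 K.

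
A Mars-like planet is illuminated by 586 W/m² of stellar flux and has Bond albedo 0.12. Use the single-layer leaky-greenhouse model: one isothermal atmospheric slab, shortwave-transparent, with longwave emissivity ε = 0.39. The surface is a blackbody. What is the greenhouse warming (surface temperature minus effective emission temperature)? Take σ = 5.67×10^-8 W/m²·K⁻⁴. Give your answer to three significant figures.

At the top of the atmosphere, σT_e⁴ = S(1−α)/4 = 128.9 W/m², giving T_e = 218.4 K.
For a single slab of emissivity ε, T_s⁴ = 2T_e⁴/(2−ε); thus T_s = 218.4·(1.242)^(1/4) = 230.5 K.
The atmosphere warms the surface by 12.17 K.

12.2 K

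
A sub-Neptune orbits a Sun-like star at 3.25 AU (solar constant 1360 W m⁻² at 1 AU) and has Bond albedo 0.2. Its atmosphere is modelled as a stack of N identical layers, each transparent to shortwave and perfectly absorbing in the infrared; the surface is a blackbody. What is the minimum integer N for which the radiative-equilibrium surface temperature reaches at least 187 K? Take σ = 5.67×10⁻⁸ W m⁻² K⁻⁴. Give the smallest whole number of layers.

2

By the inverse-square law, S = 1360/3.25² = 128.8 W m⁻².
Top-of-atmosphere balance: σT_e⁴ = S(1−α)/4 = 25.75 W m⁻² → T_e = 146.0 K.
Need (N+1)T_e⁴ ≥ T_s⁴, i.e. N+1 ≥ (187/146.0)⁴ = 2.692.
Rounding up, N = 2.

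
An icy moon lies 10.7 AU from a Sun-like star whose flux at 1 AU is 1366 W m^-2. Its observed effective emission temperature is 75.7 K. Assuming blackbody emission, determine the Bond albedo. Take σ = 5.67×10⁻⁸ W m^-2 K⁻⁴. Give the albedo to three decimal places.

0.376

Irradiance scales as 1/d², so S = 1366 W m^-2 × (1/10.7)² = 11.93 W m^-2.
From σT⁴ = S(1−α)/4 we invert for α: 1−α = 4σT⁴/S.
σT⁴ = 1.862 W m^-2, so 4σT⁴ = 7.448 W m^-2.
Hence α = 1 − 7.448/11.93 = 0.3758.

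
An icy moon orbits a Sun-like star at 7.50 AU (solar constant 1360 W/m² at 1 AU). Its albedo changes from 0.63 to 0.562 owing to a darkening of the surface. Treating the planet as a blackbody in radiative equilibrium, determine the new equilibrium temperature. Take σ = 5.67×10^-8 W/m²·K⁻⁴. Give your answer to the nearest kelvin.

Irradiance scales as 1/d², so S = 1360 W/m² × (1/7.50)² = 24.18 W/m².
With the new albedo, S(1−α₂)/4 = 2.647 W/m², so T₂ = 82.66 K.

83 kelvin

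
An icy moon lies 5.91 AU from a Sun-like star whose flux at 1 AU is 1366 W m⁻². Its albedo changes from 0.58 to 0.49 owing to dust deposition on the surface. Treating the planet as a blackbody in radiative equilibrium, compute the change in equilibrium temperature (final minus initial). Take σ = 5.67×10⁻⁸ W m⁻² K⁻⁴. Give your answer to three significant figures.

4.59 kelvin

Flux at the orbit: S = 1366/(5.91)² = 39.11 W m⁻².
With α = 0.58, T₁ = 92.25 K.
With α = 0.49, T₂ = 96.84 K.
Change: 96.84 − 92.25 = 4.588 K.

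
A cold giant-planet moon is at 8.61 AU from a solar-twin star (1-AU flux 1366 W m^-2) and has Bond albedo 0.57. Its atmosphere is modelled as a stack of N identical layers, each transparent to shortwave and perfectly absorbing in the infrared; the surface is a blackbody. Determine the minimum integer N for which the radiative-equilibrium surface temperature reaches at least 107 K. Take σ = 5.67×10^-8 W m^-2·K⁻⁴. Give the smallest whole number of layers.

3

By the inverse-square law, S = 1366/8.61² = 18.43 W m^-2.
The effective emission temperature is T_e = [S(1−α)/(4σ)]^¼ = 76.88 K.
Need (N+1)T_e⁴ ≥ T_s⁴, i.e. N+1 ≥ (107/76.88)⁴ = 3.752.
The minimum whole number is N = 3.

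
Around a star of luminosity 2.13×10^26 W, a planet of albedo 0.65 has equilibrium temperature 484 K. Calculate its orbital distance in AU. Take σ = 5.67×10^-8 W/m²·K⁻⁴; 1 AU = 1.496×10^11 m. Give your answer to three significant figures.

Required flux: S = 4σT⁴/(1−α) = 35560 W/m².
From L = 4πd²S, d = √(2.13×10^26/(4π·35560)) = 2.183×10^10 m = 0.1459 AU.

0.146 AU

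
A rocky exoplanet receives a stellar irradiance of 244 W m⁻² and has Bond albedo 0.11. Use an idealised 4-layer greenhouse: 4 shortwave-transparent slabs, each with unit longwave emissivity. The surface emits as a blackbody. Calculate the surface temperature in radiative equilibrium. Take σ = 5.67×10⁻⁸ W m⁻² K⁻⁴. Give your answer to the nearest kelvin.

Top-of-atmosphere balance: σT_e⁴ = S(1−α)/4 = 54.29 W m⁻² → T_e = 175.9 K.
Layer-by-layer balance gives σT_s⁴ = (N+1)σT_e⁴, so T_s = 5^¼·175.9 = 263.0 K.

263 K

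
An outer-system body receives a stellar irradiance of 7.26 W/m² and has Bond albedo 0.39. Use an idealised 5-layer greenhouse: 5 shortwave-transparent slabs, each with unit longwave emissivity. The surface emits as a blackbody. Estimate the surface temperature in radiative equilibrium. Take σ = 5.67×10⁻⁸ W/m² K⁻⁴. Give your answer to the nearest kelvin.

104 kelvin

Top-of-atmosphere balance: σT_e⁴ = S(1−α)/4 = 1.107 W/m² → T_e = 66.47 K.
Layer-by-layer balance gives σT_s⁴ = (N+1)σT_e⁴, so T_s = 6^¼·66.47 = 104.0 K.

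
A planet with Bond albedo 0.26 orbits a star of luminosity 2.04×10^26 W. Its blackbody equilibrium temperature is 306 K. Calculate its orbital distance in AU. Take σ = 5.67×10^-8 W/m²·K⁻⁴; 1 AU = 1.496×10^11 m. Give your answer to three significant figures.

0.520 AU

Required flux: S = 4σT⁴/(1−α) = 2687 W/m².
From L = 4πd²S, d = √(2.04×10^26/(4π·2687)) = 7.773×10^10 m = 0.5196 AU.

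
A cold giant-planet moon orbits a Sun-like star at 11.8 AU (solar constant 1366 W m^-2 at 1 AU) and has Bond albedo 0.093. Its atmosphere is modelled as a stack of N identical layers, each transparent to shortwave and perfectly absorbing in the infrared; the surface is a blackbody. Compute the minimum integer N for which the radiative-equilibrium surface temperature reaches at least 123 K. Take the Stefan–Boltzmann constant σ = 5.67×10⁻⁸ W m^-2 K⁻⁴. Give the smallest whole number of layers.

5

Flux at the orbit: S = 1366/(11.8)² = 9.810 W m^-2.
OLR = S(1−α)/4 = 2.225 W m^-2; the top layer radiates at T_e = 79.14 K.
T_s = (N+1)^(1/4)·T_e ≥ 123 K requires N+1 ≥ (T_s/T_e)⁴ = (123/79.14)⁴ = 5.834.
So N ≥ 4.834; the smallest integer is N = 5.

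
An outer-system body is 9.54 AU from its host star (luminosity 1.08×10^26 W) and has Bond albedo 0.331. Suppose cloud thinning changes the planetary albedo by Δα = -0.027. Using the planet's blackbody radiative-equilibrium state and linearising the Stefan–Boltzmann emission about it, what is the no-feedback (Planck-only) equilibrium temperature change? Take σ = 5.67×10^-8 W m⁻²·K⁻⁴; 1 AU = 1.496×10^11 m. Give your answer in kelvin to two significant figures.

Orbital distance: d = 9.54 AU = 1.427×10^12 m.
Flux at the orbit: S = L/(4πd²) = 1.08×10^26/(4π·(1.43×10^12)²) = 4.219 W m⁻².
Reference equilibrium: T_e = [S(1−α)/(4σ)]^(1/4) = 59.40 K.
ΔF = −(S/4)Δα = −(4.219/4)×(-0.027) = 0.02848 W m⁻².
Planck response: λ_P = 4σT_e³ = 4·5.67×10⁻⁸·(59.40)³ = 0.04752 W m⁻²/K.
ΔT₀ = ΔF/λ_P = 0.02848/0.04752 = 0.599 K.

0.60 kelvin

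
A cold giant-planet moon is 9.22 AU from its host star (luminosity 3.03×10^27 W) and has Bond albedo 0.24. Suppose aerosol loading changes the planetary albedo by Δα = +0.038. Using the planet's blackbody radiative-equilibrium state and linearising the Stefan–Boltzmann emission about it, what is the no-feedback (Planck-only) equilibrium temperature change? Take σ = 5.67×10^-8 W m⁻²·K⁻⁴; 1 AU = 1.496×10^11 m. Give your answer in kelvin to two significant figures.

d = 9.22 × 1.496×10^11 m = 1.379×10^12 m.
Flux at the orbit: S = L/(4πd²) = 3.03×10^27/(4π·(1.38×10^12)²) = 126.7 W m⁻².
The baseline emission temperature is T_e = 143.6 K.
TOA radiative forcing: ΔF = −S·Δα/4 = −126.7·(+0.038)/4 = -1.204 W m⁻².
The Planck feedback parameter is 4σT_e³ = 0.6710 W m⁻²/K.
ΔT₀ = ΔF/λ_P = -1.204/0.6710 = -1.79 K.

-1.8 K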